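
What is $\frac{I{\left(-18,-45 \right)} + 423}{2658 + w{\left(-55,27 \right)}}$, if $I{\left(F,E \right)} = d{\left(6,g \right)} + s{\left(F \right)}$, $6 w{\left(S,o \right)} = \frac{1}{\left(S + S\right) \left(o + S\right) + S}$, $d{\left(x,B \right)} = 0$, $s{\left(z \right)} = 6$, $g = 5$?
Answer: $\frac{598950}{3710977} \approx 0.1614$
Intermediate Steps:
$w{\left(S,o \right)} = \frac{1}{6 \left(S + 2 S \left(S + o\right)\right)}$ ($w{\left(S,o \right)} = \frac{1}{6 \left(\left(S + S\right) \left(o + S\right) + S\right)} = \frac{1}{6 \left(2 S \left(S + o\right) + S\right)} = \frac{1}{6 \left(S + 2 S \left(S + o\right)\right)}$)
$I{\left(F,E \right)} = 6$ ($I{\left(F,E \right)} = 0 + 6 = 6$)
$\frac{I{\left(-18,-45 \right)} + 423}{2658 + w{\left(-55,27 \right)}} = \frac{6 + 423}{2658 + \frac{1}{6 \left(-55\right) \left(1 + 2 \left(-55\right) + 2 \cdot 27\right)}} = \frac{429}{2658 + \frac{1}{6} \left(- \frac{1}{55}\right) \frac{1}{1 - 110 + 54}} = \frac{429}{2658 + \frac{1}{6} \left(- \frac{1}{55}\right) \frac{1}{-55}} = \frac{429}{2658 + \frac{1}{6} \left(- \frac{1}{55}\right) \left(- \frac{1}{55}\right)} = \frac{429}{2658 + \frac{1}{18150}} = \frac{429}{\frac{48242701}{18150}} = 429 \cdot \frac{18150}{48242701} = \frac{598950}{3710977}$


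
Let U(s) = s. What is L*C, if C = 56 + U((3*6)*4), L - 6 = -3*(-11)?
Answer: 4992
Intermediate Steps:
L = 39 (L = 6 - 3*(-11) = 6 + 33 = 39)
C = 128 (C = 56 + (3*6)*4 = 56 + 18*4 = 56 + 72 = 128)
L*C = 39*128 = 4992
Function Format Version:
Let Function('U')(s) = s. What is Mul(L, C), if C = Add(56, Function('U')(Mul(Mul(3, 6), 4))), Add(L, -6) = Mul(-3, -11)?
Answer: 4992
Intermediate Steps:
L = 39 (L = Add(6, Mul(-3, -11)) = Add(6, 33) = 39)
C = 128 (C = Add(56, Mul(Mul(3, 6), 4)) = Add(56, Mul(18, 4)) = Add(56, 72) = 128)
Mul(L, C) = Mul(39, 128) = 4992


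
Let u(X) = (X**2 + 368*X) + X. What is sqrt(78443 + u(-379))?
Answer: 3*sqrt(9137) ≈ 286.76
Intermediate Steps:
u(X) = X**2 + 369*X
sqrt(78443 + u(-379)) = sqrt(78443 - 379*(369 - 379)) = sqrt(78443 - 379*(-10)) = sqrt(78443 + 3790) = sqrt(82233) = 3*sqrt(9137)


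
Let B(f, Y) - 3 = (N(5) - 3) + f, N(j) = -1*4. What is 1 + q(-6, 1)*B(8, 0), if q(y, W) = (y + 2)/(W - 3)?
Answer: 9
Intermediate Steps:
N(j) = -4
q(y, W) = (2 + y)/(-3 + W)
B(f, Y) = -4 + f (B(f, Y) = 3 + ((-4 - 3) + f) = 3 + (-7 + f) = -4 + f)
1 + q(-6, 1)*B(8, 0) = 1 + ((2 - 6)/(-3 + 1))*(-4 + 8) = 1 + (-4/(-2))*4 = 1 - ½*(-4)*4 = 1 + 2*4 = 1 + 8 = 9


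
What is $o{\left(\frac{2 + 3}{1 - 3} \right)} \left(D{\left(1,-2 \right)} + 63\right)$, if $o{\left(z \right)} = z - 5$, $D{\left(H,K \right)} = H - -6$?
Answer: $-525$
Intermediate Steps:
$D{\left(H,K \right)} = 6 + H$ ($D{\left(H,K \right)} = H + 6 = 6 + H$)
$o{\left(z \right)} = -5 + z$
$o{\left(\frac{2 + 3}{1 - 3} \right)} \left(D{\left(1,-2 \right)} + 63\right) = \left(-5 + \frac{2 + 3}{1 - 3}\right) \left(\left(6 + 1\right) + 63\right) = \left(-5 + \frac{5}{-2}\right) \left(7 + 63\right) = \left(-5 + 5 \left(- \frac{1}{2}\right)\right) 70 = \left(-5 - \frac{5}{2}\right) 70 = \left(- \frac{15}{2}\right) 70 = -525$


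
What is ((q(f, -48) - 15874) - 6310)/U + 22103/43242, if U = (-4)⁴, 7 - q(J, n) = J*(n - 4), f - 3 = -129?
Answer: -618320525/5534976 ≈ -111.71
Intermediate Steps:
f = -126 (f = 3 - 129 = -126)
q(J, n) = 7 - J*(-4 + n) (q(J, n) = 7 - J*(n - 4) = 7 - J*(-4 + n))
U = 256
((q(f, -48) - 15874) - 6310)/U + 22103/43242 = (((7 + 4*(-126) - 1*(-126)*(-48)) - 15874) - 6310)/256 + 22103/43242 = (((7 - 504 - 6048) - 15874) - 6310)*(1/256) + 22103*(1/43242) = ((-6545 - 15874) - 6310)*(1/256) + 22103/43242 = (-22419 - 6310)*(1/256) + 22103/43242 = -28729*1/256 + 22103/43242 = -28729/256 + 22103/43242 = -618320525/5534976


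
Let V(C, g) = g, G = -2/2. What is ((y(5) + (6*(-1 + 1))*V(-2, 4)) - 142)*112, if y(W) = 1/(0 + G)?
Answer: -16016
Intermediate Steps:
G = -1 (G = -2*1/2 = -1)
y(W) = -1 (y(W) = 1/(0 - 1) = 1/(-1) = -1)
((y(5) + (6*(-1 + 1))*V(-2, 4)) - 142)*112 = ((-1 + (6*(-1 + 1))*4) - 142)*112 = ((-1 + (6*0)*4) - 142)*112 = ((-1 + 0*4) - 142)*112 = ((-1 + 0) - 142)*112 = (-1 - 142)*112 = -143*112 = -16016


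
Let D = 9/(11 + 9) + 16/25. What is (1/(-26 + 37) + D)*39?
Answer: 50661/1100 ≈ 46.055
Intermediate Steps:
D = 109/100 (D = 9/20 + 16*(1/25) = 9*(1/20) + 16/25 = 9/20 + 16/25 = 109/100 ≈ 1.0900)
(1/(-26 + 37) + D)*39 = (1/(-26 + 37) + 109/100)*39 = (1/11 + 109/100)*39 = (1299/1100)*39 = 50661/1100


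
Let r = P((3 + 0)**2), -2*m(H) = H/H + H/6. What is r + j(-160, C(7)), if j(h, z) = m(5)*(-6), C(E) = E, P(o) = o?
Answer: 29/2 ≈ 14.500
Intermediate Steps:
m(H) = -1/2 - H/12 (m(H) = -(H/H + H/6)/2 = -(1 + H*(1/6))/2 = -(1 + H/6)/2 = -1/2 - H/12)
j(h, z) = 11/2 (j(h, z) = (-1/2 - 1/12*5)*(-6) = (-1/2 - 5/12)*(-6) = -11/12*(-6) = 11/2)
r = 9 (r = (3 + 0)**2 = 3**2 = 9)
r + j(-160, C(7)) = 9 + 11/2 = 29/2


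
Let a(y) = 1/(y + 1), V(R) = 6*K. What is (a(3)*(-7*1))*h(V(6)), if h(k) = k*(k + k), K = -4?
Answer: -2016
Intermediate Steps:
V(R) = -24 (V(R) = 6*(-4) = -24)
h(k) = 2*k² (h(k) = k*(2*k) = 2*k²)
a(y) = 1/(1 + y)
(a(3)*(-7*1))*h(V(6)) = ((-7*1)/(1 + 3))*(2*(-24)²) = (-7/4)*(2*576) = ((¼)*(-7))*1152 = -7/4*1152 = -2016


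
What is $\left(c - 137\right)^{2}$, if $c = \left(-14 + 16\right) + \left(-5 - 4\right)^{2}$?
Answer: $2916$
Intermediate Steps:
$c = 83$ ($c = 2 + \left(-9\right)^{2} = 2 + 81 = 83$)
$\left(c - 137\right)^{2} = \left(83 - 137\right)^{2} = \left(-54\right)^{2} = 2916$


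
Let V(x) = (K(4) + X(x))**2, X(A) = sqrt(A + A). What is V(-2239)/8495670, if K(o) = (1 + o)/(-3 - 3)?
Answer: (5 - 6*I*sqrt(4478))**2/305844120 ≈ -0.00052701 - 1.3128e-5*I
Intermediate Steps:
X(A) = sqrt(2)*sqrt(A) (X(A) = sqrt(2*A) = sqrt(2)*sqrt(A))
K(o) = -1/6 - o/6 (K(o) = (1 + o)/(-6) = (1 + o)*(-1/6) = -1/6 - o/6)
V(x) = (-5/6 + sqrt(2)*sqrt(x))**2 (V(x) = ((-1/6 - 1/6*4) + sqrt(2)*sqrt(x))**2 = ((-1/6 - 2/3) + sqrt(2)*sqrt(x))**2 = (-5/6 + sqrt(2)*sqrt(x))**2)
V(-2239)/8495670 = ((-5 + 6*sqrt(2)*sqrt(-2239))**2/36)/8495670 = ((-5 + 6*sqrt(2)*(I*sqrt(2239)))**2/36)*(1/8495670) = ((-5 + 6*I*sqrt(4478))**2/36)*(1/8495670) = (-5 + 6*I*sqrt(4478))**2/305844120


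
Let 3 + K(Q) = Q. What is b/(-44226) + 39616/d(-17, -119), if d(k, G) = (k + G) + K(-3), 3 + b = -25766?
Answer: -874199009/3140046 ≈ -278.40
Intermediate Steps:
b = -25769 (b = -3 - 25766 = -25769)
K(Q) = -3 + Q
d(k, G) = -6 + G + k (d(k, G) = (k + G) + (-3 - 3) = (G + k) - 6 = -6 + G + k)
b/(-44226) + 39616/d(-17, -119) = -25769/(-44226) + 39616/(-6 - 119 - 17) = -25769*(-1/44226) + 39616/(-142) = 25769/44226 + 39616*(-1/142) = 25769/44226 - 19808/71 = -874199009/3140046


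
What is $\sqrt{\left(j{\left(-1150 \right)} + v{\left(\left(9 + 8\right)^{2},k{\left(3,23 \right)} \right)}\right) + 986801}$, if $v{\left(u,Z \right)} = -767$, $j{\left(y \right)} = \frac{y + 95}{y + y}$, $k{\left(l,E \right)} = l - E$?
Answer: $\frac{\sqrt{52161222865}}{230} \approx 992.99$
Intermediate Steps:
$j{\left(y \right)} = \frac{95 + y}{2 y}$
$\sqrt{\left(j{\left(-1150 \right)} + v{\left(\left(9 + 8\right)^{2},k{\left(3,23 \right)} \right)}\right) + 986801} = \sqrt{\left(\frac{95 - 1150}{2 \left(-1150\right)} - 767\right) + 986801} = \sqrt{\left(\frac{1}{2} \left(- \frac{1}{1150}\right) \left(-1055\right) - 767\right) + 986801} = \sqrt{\left(\frac{211}{460} - 767\right) + 986801} = \sqrt{- \frac{352609}{460} + 986801} = \sqrt{\frac{453575851}{460}} = \frac{\sqrt{52161222865}}{230}$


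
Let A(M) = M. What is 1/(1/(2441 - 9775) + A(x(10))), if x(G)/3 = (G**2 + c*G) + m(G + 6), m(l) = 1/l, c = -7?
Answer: 58672/5291473 ≈ 0.011088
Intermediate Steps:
m(l) = 1/l
x(G) = -21*G + 3*G**2 + 3/(6 + G) (x(G) = 3*((G**2 - 7*G) + 1/(G + 6)) = 3*((G**2 - 7*G) + 1/(6 + G)) = 3*(G**2 + 1/(6 + G) - 7*G) = -21*G + 3*G**2 + 3/(6 + G))
1/(1/(2441 - 9775) + A(x(10))) = 1/(1/(2441 - 9775) + 3*(1 + 10*(-7 + 10)*(6 + 10))/(6 + 10)) = 1/(1/(-7334) + 3*(1 + 10*3*16)/16) = 1/(-1/7334 + 3*(1/16)*(1 + 480)) = 1/(-1/7334 + 3*(1/16)*481) = 1/(-1/7334 + 1443/16) = 1/(5291473/58672) = 58672/5291473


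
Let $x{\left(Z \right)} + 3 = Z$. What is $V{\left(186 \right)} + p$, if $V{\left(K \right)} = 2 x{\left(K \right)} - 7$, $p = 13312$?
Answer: $13671$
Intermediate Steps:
$x{\left(Z \right)} = -3 + Z$
$V{\left(K \right)} = -13 + 2 K$ ($V{\left(K \right)} = 2 \left(-3 + K\right) - 7 = \left(-6 + 2 K\right) - 7 = -13 + 2 K$)
$V{\left(186 \right)} + p = \left(-13 + 2 \cdot 186\right) + 13312 = \left(-13 + 372\right) + 13312 = 359 + 13312 = 13671$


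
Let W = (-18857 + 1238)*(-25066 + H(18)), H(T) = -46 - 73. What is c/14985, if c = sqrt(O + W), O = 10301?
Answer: 4*sqrt(27734051)/14985 ≈ 1.4058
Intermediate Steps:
H(T) = -119
W = 443734515 (W = (-18857 + 1238)*(-25066 - 119) = -17619*(-25185) = 443734515)
c = 4*sqrt(27734051) (c = sqrt(10301 + 443734515) = sqrt(443744816) = 4*sqrt(27734051) ≈ 21065.)
c/14985 = (4*sqrt(27734051))/14985 = (4*sqrt(27734051))*(1/14985) = 4*sqrt(27734051)/14985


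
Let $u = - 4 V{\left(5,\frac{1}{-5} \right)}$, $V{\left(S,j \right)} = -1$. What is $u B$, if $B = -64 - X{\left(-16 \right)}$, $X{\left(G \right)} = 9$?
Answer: $-292$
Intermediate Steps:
$u = 4$ ($u = \left(-4\right) \left(-1\right) = 4$)
$B = -73$ ($B = -64 - 9 = -73$)
$u B = 4 \left(-73\right) = -292$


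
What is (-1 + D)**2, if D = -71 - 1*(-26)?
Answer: 2116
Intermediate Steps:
D = -45 (D = -71 + 26 = -45)
(-1 + D)**2 = (-1 - 45)**2 = (-46)**2 = 2116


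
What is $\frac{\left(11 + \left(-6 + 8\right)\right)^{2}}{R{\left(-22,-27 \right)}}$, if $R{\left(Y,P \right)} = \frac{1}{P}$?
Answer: $-4563$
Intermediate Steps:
$\frac{\left(11 + \left(-6 + 8\right)\right)^{2}}{R{\left(-22,-27 \right)}} = \frac{\left(11 + \left(-6 + 8\right)\right)^{2}}{\frac{1}{-27}} = \frac{\left(11 + 2\right)^{2}}{- \frac{1}{27}} = 13^{2} \left(-27\right) = 169 \left(-27\right) = -4563$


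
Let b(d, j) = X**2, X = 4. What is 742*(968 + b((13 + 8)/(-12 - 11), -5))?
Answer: 730128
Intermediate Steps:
b(d, j) = 16 (b(d, j) = 4**2 = 16)
742*(968 + b((13 + 8)/(-12 - 11), -5)) = 742*(968 + 16) = 742*984 = 730128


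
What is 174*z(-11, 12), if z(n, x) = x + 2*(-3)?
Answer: 1044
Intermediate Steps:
z(n, x) = -6 + x (z(n, x) = x - 6 = -6 + x)
174*z(-11, 12) = 174*(-6 + 12) = 174*6 = 1044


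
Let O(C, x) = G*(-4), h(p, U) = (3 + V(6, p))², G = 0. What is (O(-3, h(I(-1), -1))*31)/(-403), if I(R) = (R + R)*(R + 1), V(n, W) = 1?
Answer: 0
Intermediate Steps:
I(R) = 2*R*(1 + R) (I(R) = (2*R)*(1 + R) = 2*R*(1 + R))
h(p, U) = 16 (h(p, U) = (3 + 1)² = 4² = 16)
O(C, x) = 0 (O(C, x) = 0*(-4) = 0)
(O(-3, h(I(-1), -1))*31)/(-403) = (0*31)/(-403) = 0*(-1/403) = 0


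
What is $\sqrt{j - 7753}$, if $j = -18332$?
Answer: $i \sqrt{26085} \approx 161.51 i$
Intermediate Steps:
$\sqrt{j - 7753} = \sqrt{-18332 - 7753} = \sqrt{-26085} = i \sqrt{26085}$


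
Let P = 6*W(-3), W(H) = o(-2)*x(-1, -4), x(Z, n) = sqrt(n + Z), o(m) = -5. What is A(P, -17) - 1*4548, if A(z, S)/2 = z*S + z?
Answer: -4548 + 960*I*sqrt(5) ≈ -4548.0 + 2146.6*I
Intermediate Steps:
x(Z, n) = sqrt(Z + n)
W(H) = -5*I*sqrt(5) (W(H) = -5*sqrt(-1 - 4) = -5*I*sqrt(5))
P = -30*I*sqrt(5) (P = 6*(-5*I*sqrt(5)) = -30*I*sqrt(5) ≈ -67.082*I)
A(z, S) = 2*z + 2*S*z (A(z, S) = 2*(z*S + z) = 2*(S*z + z) = 2*(z + S*z) = 2*z + 2*S*z)
A(P, -17) - 1*4548 = 2*(-30*I*sqrt(5))*(1 - 17) - 1*4548 = 2*(-30*I*sqrt(5))*(-16) - 4548 = 960*I*sqrt(5) - 4548 = -4548 + 960*I*sqrt(5)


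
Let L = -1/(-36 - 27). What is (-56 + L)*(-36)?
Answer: 14108/7 ≈ 2015.4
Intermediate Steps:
L = 1/63 (L = -1/(-63) = -1*(-1/63) = 1/63 ≈ 0.015873)
(-56 + L)*(-36) = (-56 + 1/63)*(-36) = -3527/63*(-36) = 14108/7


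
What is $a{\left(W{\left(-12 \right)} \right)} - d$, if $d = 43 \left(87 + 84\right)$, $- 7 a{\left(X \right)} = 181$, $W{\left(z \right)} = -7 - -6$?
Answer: $- \frac{51652}{7} \approx -7378.9$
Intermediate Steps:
$W{\left(z \right)} = -1$ ($W{\left(z \right)} = -7 + 6 = -1$)
$a{\left(X \right)} = - \frac{181}{7}$ ($a{\left(X \right)} = \left(- \frac{1}{7}\right) 181 = - \frac{181}{7}$)
$d = 7353$ ($d = 43 \cdot 171 = 7353$)
$a{\left(W{\left(-12 \right)} \right)} - d = - \frac{181}{7} - 7353 = - \frac{51652}{7}$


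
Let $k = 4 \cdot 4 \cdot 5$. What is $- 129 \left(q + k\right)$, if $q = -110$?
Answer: $3870$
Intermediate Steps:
$k = 80$ ($k = 16 \cdot 5 = 80$)
$- 129 \left(q + k\right) = - 129 \left(-110 + 80\right) = \left(-129\right) \left(-30\right) = 3870$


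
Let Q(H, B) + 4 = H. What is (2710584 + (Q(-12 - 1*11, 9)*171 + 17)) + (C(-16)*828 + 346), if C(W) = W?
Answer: 2693082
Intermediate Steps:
Q(H, B) = -4 + H
(2710584 + (Q(-12 - 1*11, 9)*171 + 17)) + (C(-16)*828 + 346) = (2710584 + ((-4 + (-12 - 1*11))*171 + 17)) + (-16*828 + 346) = (2710584 + ((-4 + (-12 - 11))*171 + 17)) + (-13248 + 346) = (2710584 + ((-4 - 23)*171 + 17)) - 12902 = (2710584 + (-27*171 + 17)) - 12902 = (2710584 + (-4617 + 17)) - 12902 = (2710584 - 4600) - 12902 = 2705984 - 12902 = 2693082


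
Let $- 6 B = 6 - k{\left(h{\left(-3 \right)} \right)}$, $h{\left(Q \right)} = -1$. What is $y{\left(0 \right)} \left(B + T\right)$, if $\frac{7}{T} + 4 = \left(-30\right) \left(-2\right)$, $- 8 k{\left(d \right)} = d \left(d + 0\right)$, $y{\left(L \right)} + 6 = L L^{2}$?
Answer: $\frac{43}{8} \approx 5.375$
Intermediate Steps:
$y{\left(L \right)} = -6 + L^{3}$ ($y{\left(L \right)} = -6 + L L^{2} = -6 + L^{3}$)
$k{\left(d \right)} = - \frac{d^{2}}{8}$ ($k{\left(d \right)} = - \frac{d \left(d + 0\right)}{8} = - \frac{d d}{8} = - \frac{d^{2}}{8}$)
$B = - \frac{49}{48}$ ($B = - \frac{6 - - \frac{\left(-1\right)^{2}}{8}}{6} = - \frac{6 - \left(- \frac{1}{8}\right) 1}{6} = - \frac{6 - - \frac{1}{8}}{6} = - \frac{6 + \frac{1}{8}}{6} = \left(- \frac{1}{6}\right) \frac{49}{8} = - \frac{49}{48} \approx -1.0208$)
$T = \frac{1}{8}$ ($T = \frac{7}{-4 - -60} = \frac{7}{-4 + 60} = \frac{7}{56} = 7 \cdot \frac{1}{56} = \frac{1}{8} \approx 0.125$)
$y{\left(0 \right)} \left(B + T\right) = \left(-6 + 0^{3}\right) \left(- \frac{49}{48} + \frac{1}{8}\right) = \left(-6 + 0\right) \left(- \frac{43}{48}\right) = \left(-6\right) \left(- \frac{43}{48}\right) = \frac{43}{8}$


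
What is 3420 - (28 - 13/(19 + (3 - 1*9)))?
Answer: 3393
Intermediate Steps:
3420 - (28 - 13/(19 + (3 - 1*9))) = 3420 - (28 - 13/(19 + (3 - 9))) = 3420 - (28 - 13/(19 - 6)) = 3420 - (28 - 13/13) = 3420 - (28 - 13*1/13) = 3420 - (28 - 1) = 3420 - 1*27 = 3420 - 27 = 3393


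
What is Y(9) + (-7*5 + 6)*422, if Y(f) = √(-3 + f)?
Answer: -12238 + √6 ≈ -12236.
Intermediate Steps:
Y(9) + (-7*5 + 6)*422 = √(-3 + 9) + (-7*5 + 6)*422 = √6 + (-35 + 6)*422 = √6 - 29*422 = √6 - 12238 = -12238 + √6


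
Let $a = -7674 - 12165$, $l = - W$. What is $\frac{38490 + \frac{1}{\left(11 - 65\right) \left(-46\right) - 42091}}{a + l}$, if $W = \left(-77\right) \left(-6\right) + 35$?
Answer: $- \frac{1524473429}{805447952} \approx -1.8927$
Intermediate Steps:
$W = 497$ ($W = 462 + 35 = 497$)
$l = -497$ ($l = \left(-1\right) 497 = -497$)
$a = -19839$
$\frac{38490 + \frac{1}{\left(11 - 65\right) \left(-46\right) - 42091}}{a + l} = \frac{38490 + \frac{1}{\left(11 - 65\right) \left(-46\right) - 42091}}{-19839 - 497} = \frac{38490 + \frac{1}{\left(-54\right) \left(-46\right) - 42091}}{-20336} = \left(38490 + \frac{1}{2484 - 42091}\right) \left(- \frac{1}{20336}\right) = \left(38490 + \frac{1}{-39607}\right) \left(- \frac{1}{20336}\right) = \left(38490 - \frac{1}{39607}\right) \left(- \frac{1}{20336}\right) = \frac{1524473429}{39607} \left(- \frac{1}{20336}\right) = - \frac{1524473429}{805447952}$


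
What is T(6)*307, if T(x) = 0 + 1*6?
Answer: 1842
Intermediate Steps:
T(x) = 6 (T(x) = 0 + 6 = 6)
T(6)*307 = 6*307 = 1842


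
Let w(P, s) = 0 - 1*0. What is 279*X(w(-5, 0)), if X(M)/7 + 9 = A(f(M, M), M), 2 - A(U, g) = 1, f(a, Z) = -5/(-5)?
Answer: -15624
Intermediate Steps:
f(a, Z) = 1 (f(a, Z) = -5*(-⅕) = 1)
A(U, g) = 1 (A(U, g) = 2 - 1*1 = 2 - 1 = 1)
w(P, s) = 0 (w(P, s) = 0 + 0 = 0)
X(M) = -56 (X(M) = -63 + 7*1 = -63 + 7 = -56)
279*X(w(-5, 0)) = 279*(-56) = -15624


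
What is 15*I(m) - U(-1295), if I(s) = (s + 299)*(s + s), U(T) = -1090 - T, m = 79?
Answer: 895655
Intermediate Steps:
I(s) = 2*s*(299 + s) (I(s) = (299 + s)*(2*s) = 2*s*(299 + s))
15*I(m) - U(-1295) = 15*(2*79*(299 + 79)) - (-1090 - 1*(-1295)) = 15*(2*79*378) - (-1090 + 1295) = 15*59724 - 1*205 = 895860 - 205 = 895655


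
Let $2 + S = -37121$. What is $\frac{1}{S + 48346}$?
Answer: $\frac{1}{11223} \approx 8.9103 \cdot 10^{-5}$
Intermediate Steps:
$S = -37123$ ($S = -2 - 37121 = -37123$)
$\frac{1}{S + 48346} = \frac{1}{-37123 + 48346} = \frac{1}{11223}$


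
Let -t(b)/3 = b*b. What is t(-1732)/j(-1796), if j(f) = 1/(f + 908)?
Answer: 7991531136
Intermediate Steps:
t(b) = -3*b² (t(b) = -3*b*b = -3*b²)
j(f) = 1/(908 + f)
t(-1732)/j(-1796) = (-3*(-1732)²)/(1/(908 - 1796)) = (-3*2999824)/(1/(-888)) = -8999472/(-1/888) = -8999472*(-888) = 7991531136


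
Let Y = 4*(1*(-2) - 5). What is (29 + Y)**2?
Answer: 1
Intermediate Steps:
Y = -28 (Y = 4*(-2 - 5) = 4*(-7) = -28)
(29 + Y)**2 = (29 - 28)**2 = 1**2 = 1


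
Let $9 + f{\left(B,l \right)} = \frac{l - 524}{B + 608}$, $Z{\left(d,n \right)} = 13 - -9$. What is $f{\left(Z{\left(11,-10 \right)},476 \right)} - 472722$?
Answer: $- \frac{49636763}{105} \approx -4.7273 \cdot 10^{5}$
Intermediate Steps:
$Z{\left(d,n \right)} = 22$ ($Z{\left(d,n \right)} = 13 + 9 = 22$)
$f{\left(B,l \right)} = -9 + \frac{-524 + l}{608 + B}$ ($f{\left(B,l \right)} = -9 + \frac{l - 524}{B + 608} = -9 + \frac{-524 + l}{608 + B}$)
$f{\left(Z{\left(11,-10 \right)},476 \right)} - 472722 = \frac{-5996 + 476 - 198}{608 + 22} - 472722 = \frac{-5996 + 476 - 198}{630} - 472722 = \frac{1}{630} \left(-5718\right) - 472722 = - \frac{953}{105} - 472722 = - \frac{49636763}{105}$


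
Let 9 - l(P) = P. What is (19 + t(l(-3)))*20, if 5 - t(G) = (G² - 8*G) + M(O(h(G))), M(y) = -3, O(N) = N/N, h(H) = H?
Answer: -420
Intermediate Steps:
O(N) = 1
l(P) = 9 - P
t(G) = 8 - G² + 8*G (t(G) = 5 - ((G² - 8*G) - 3) = 5 - (-3 + G² - 8*G) = 5 + (3 - G² + 8*G) = 8 - G² + 8*G)
(19 + t(l(-3)))*20 = (19 + (8 - (9 - 1*(-3))² + 8*(9 - 1*(-3))))*20 = (19 + (8 - (9 + 3)² + 8*(9 + 3)))*20 = (19 + (8 - 1*12² + 8*12))*20 = (19 + (8 - 1*144 + 96))*20 = (19 + (8 - 144 + 96))*20 = (19 - 40)*20 = -21*20 = -420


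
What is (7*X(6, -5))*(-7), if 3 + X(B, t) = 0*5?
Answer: 147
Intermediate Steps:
X(B, t) = -3 (X(B, t) = -3 + 0*5 = -3 + 0 = -3)
(7*X(6, -5))*(-7) = (7*(-3))*(-7) = -21*(-7) = 147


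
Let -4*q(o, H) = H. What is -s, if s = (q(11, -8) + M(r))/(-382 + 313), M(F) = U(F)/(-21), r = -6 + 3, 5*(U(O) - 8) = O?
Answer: 173/7245 ≈ 0.023879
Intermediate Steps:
U(O) = 8 + O/5
r = -3
q(o, H) = -H/4
M(F) = -8/21 - F/105 (M(F) = (8 + F/5)/(-21) = (8 + F/5)*(-1/21) = -8/21 - F/105)
s = -173/7245 (s = (-¼*(-8) + (-8/21 - 1/105*(-3)))/(-382 + 313) = (2 + (-8/21 + 1/35))/(-69) = (2 - 37/105)*(-1/69) = (173/105)*(-1/69) = -173/7245 ≈ -0.023879)
-s = -1*(-173/7245) = 173/7245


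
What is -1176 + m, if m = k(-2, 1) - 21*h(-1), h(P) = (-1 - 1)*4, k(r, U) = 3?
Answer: -1005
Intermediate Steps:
h(P) = -8 (h(P) = -2*4 = -8)
m = 171 (m = 3 - 21*(-8) = 3 + 168 = 171)
-1176 + m = -1176 + 171 = -1005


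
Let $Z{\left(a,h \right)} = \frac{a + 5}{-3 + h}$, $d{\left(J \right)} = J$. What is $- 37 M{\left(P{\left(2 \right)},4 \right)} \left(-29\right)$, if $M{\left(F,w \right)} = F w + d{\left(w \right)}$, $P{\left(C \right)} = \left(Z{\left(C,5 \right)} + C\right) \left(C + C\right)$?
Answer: $98716$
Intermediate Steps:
$Z{\left(a,h \right)} = \frac{5 + a}{-3 + h}$
$P{\left(C \right)} = 2 C \left(\frac{5}{2} + \frac{3 C}{2}\right)$ ($P{\left(C \right)} = \left(\frac{5 + C}{-3 + 5} + C\right) \left(C + C\right) = \left(\frac{5 + C}{2} + C\right) 2 C = \left(\left(\frac{5}{2} + \frac{C}{2}\right) + C\right) 2 C = \left(\frac{5}{2} + \frac{3 C}{2}\right) 2 C = 2 C \left(\frac{5}{2} + \frac{3 C}{2}\right)$)
$M{\left(F,w \right)} = w + F w$ ($M{\left(F,w \right)} = F w + w = w + F w$)
$- 37 M{\left(P{\left(2 \right)},4 \right)} \left(-29\right) = - 37 \cdot 4 \left(1 + 2 \left(5 + 3 \cdot 2\right)\right) \left(-29\right) = - 37 \cdot 4 \left(1 + 2 \left(5 + 6\right)\right) \left(-29\right) = - 37 \cdot 4 \left(1 + 2 \cdot 11\right) \left(-29\right) = - 37 \cdot 4 \left(1 + 22\right) \left(-29\right) = - 37 \cdot 4 \cdot 23 \left(-29\right) = \left(-37\right) 92 \left(-29\right) = \left(-3404\right) \left(-29\right) = 98716$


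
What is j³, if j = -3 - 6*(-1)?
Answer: 27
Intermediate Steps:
j = 3 (j = -3 + 6 = 3)
j³ = 3³ = 27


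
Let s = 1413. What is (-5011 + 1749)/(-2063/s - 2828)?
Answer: 4609206/3998027 ≈ 1.1529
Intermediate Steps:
(-5011 + 1749)/(-2063/s - 2828) = (-5011 + 1749)/(-2063/1413 - 2828) = -3262/(-2063*1/1413 - 2828) = -3262/(-2063/1413 - 2828) = -3262/(-3998027/1413) = -3262*(-1413/3998027) = 4609206/3998027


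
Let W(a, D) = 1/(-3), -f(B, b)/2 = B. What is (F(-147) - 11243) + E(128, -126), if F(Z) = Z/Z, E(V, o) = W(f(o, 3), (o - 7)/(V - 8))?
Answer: -33727/3 ≈ -11242.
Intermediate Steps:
f(B, b) = -2*B
W(a, D) = -⅓
E(V, o) = -⅓
F(Z) = 1
(F(-147) - 11243) + E(128, -126) = (1 - 11243) - ⅓ = -11242 - ⅓ = -33727/3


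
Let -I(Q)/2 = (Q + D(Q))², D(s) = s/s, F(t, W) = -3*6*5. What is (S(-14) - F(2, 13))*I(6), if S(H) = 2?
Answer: -9016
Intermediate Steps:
F(t, W) = -90 (F(t, W) = -18*5 = -90)
D(s) = 1
I(Q) = -2*(1 + Q)² (I(Q) = -2*(Q + 1)² = -2*(1 + Q)²)
(S(-14) - F(2, 13))*I(6) = (2 - 1*(-90))*(-2*(1 + 6)²) = (2 + 90)*(-2*7²) = 92*(-2*49) = 92*(-98) = -9016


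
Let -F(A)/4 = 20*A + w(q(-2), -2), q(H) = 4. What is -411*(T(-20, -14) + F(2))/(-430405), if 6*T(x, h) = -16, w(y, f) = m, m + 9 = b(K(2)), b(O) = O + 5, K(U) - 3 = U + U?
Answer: -71788/430405 ≈ -0.16679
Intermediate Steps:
K(U) = 3 + 2*U (K(U) = 3 + (U + U) = 3 + 2*U)
b(O) = 5 + O
m = 3 (m = -9 + (5 + (3 + 2*2)) = -9 + (5 + (3 + 4)) = -9 + (5 + 7) = -9 + 12 = 3)
w(y, f) = 3
T(x, h) = -8/3 (T(x, h) = (⅙)*(-16) = -8/3)
F(A) = -12 - 80*A (F(A) = -4*(20*A + 3) = -4*(3 + 20*A) = -12 - 80*A)
-411*(T(-20, -14) + F(2))/(-430405) = -411*(-8/3 + (-12 - 80*2))/(-430405) = -411*(-8/3 + (-12 - 160))*(-1/430405) = -411*(-8/3 - 172)*(-1/430405) = -411*(-524/3)*(-1/430405) = 71788*(-1/430405) = -71788/430405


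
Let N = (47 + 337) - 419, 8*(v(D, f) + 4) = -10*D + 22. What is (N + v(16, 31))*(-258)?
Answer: 29025/2 ≈ 14513.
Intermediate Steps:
v(D, f) = -5/4 - 5*D/4 (v(D, f) = -4 + (-10*D + 22)/8 = -4 + (22 - 10*D)/8 = -4 + (11/4 - 5*D/4) = -5/4 - 5*D/4)
N = -35 (N = 384 - 419 = -35)
(N + v(16, 31))*(-258) = (-35 + (-5/4 - 5/4*16))*(-258) = (-35 + (-5/4 - 20))*(-258) = (-35 - 85/4)*(-258) = -225/4*(-258) = 29025/2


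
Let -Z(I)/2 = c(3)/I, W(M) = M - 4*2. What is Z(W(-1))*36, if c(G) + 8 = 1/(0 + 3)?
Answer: -184/3 ≈ -61.333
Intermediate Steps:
W(M) = -8 + M (W(M) = M - 8 = -8 + M)
c(G) = -23/3 (c(G) = -8 + 1/(0 + 3) = -8 + 1/3 = -8 + ⅓ = -23/3)
Z(I) = 46/(3*I) (Z(I) = -(-46)/(3*I) = 46/(3*I))
Z(W(-1))*36 = (46/(3*(-8 - 1)))*36 = ((46/3)/(-9))*36 = ((46/3)*(-⅑))*36 = -46/27*36 = -184/3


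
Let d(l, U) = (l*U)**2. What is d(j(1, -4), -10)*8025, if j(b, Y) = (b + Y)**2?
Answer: 65002500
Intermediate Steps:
j(b, Y) = (Y + b)**2
d(l, U) = U**2*l**2 (d(l, U) = (U*l)**2 = U**2*l**2)
d(j(1, -4), -10)*8025 = ((-10)**2*((-4 + 1)**2)**2)*8025 = (100*((-3)**2)**2)*8025 = (100*9**2)*8025 = (100*81)*8025 = 8100*8025 = 65002500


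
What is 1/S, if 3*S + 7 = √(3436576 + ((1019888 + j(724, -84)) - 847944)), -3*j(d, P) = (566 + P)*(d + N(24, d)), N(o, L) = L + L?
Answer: 7/1086501 + 4*√203722/1086501 ≈ 0.0016681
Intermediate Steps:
N(o, L) = 2*L
j(d, P) = -d*(566 + P) (j(d, P) = -(566 + P)*(d + 2*d)/3 = -(566 + P)*3*d/3 = -d*(566 + P))
S = -7/3 + 4*√203722/3 (S = -7/3 + √(3436576 + ((1019888 + 724*(-566 - 1*(-84))) - 847944))/3 = -7/3 + √(3436576 + ((1019888 + 724*(-566 + 84)) - 847944))/3 = -7/3 + √(3436576 + ((1019888 + 724*(-482)) - 847944))/3 = -7/3 + √(3436576 + ((1019888 - 348968) - 847944))/3 = -7/3 + √(3436576 + (670920 - 847944))/3 = -7/3 + √(3436576 - 177024)/3 = -7/3 + √3259552/3 = -7/3 + (4*√203722)/3 = -7/3 + 4*√203722/3 ≈ 599.47)
1/S = 1/(-7/3 + 4*√203722/3)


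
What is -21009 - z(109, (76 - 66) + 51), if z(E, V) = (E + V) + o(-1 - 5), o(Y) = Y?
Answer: -21173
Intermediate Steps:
z(E, V) = -6 + E + V (z(E, V) = (E + V) + (-1 - 5) = (E + V) - 6 = -6 + E + V)
-21009 - z(109, (76 - 66) + 51) = -21009 - (-6 + 109 + ((76 - 66) + 51)) = -21009 - (-6 + 109 + (10 + 51)) = -21009 - (-6 + 109 + 61) = -21009 - 1*164 = -21009 - 164 = -21173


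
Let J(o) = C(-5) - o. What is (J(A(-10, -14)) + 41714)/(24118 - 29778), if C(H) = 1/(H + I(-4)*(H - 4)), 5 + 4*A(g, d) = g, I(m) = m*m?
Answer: -4972755/674672 ≈ -7.3706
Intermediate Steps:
I(m) = m²
A(g, d) = -5/4 + g/4
C(H) = 1/(-64 + 17*H) (C(H) = 1/(H + (-4)²*(H - 4)) = 1/(H + 16*(-4 + H)) = 1/(H + (-64 + 16*H)) = 1/(-64 + 17*H))
J(o) = -1/149 - o (J(o) = 1/(-64 + 17*(-5)) - o = 1/(-64 - 85) - o = 1/(-149) - o = -1/149 - o)
(J(A(-10, -14)) + 41714)/(24118 - 29778) = ((-1/149 - (-5/4 + (¼)*(-10))) + 41714)/(24118 - 29778) = ((-1/149 - (-5/4 - 5/2)) + 41714)/(-5660) = ((-1/149 - 1*(-15/4)) + 41714)*(-1/5660) = ((-1/149 + 15/4) + 41714)*(-1/5660) = (2231/596 + 41714)*(-1/5660) = (24863775/596)*(-1/5660) = -4972755/674672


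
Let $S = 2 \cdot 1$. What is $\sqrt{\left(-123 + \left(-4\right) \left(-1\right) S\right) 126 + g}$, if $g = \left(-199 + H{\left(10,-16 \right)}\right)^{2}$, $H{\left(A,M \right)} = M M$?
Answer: $3 i \sqrt{1249} \approx 106.02 i$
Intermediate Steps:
$H{\left(A,M \right)} = M^{2}$
$S = 2$
$g = 3249$ ($g = \left(-199 + \left(-16\right)^{2}\right)^{2} = \left(-199 + 256\right)^{2} = 57^{2} = 3249$)
$\sqrt{\left(-123 + \left(-4\right) \left(-1\right) S\right) 126 + g} = \sqrt{\left(-123 + \left(-4\right) \left(-1\right) 2\right) 126 + 3249} = \sqrt{\left(-123 + 4 \cdot 2\right) 126 + 3249} = \sqrt{\left(-123 + 8\right) 126 + 3249} = \sqrt{\left(-115\right) 126 + 3249} = \sqrt{-14490 + 3249} = \sqrt{-11241} = 3 i \sqrt{1249}$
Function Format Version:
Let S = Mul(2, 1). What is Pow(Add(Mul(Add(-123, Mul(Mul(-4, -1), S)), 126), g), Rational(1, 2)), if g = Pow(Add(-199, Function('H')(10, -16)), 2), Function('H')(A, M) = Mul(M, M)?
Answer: Mul(3, I, Pow(1249, Rational(1, 2))) ≈ Mul(106.02, I)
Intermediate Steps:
Function('H')(A, M) = Pow(M, 2)
S = 2
g = 3249 (g = Pow(Add(-199, Pow(-16, 2)), 2) = Pow(Add(-199, 256), 2) = Pow(57, 2) = 3249)
Pow(Add(Mul(Add(-123, Mul(Mul(-4, -1), S)), 126), g), Rational(1, 2)) = Pow(Add(Mul(Add(-123, Mul(Mul(-4, -1), 2)), 126), 3249), Rational(1, 2)) = Pow(Add(Mul(Add(-123, Mul(4, 2)), 126), 3249), Rational(1, 2)) = Pow(Add(Mul(Add(-123, 8), 126), 3249), Rational(1, 2)) = Pow(Add(Mul(-115, 126), 3249), Rational(1, 2)) = Pow(Add(-14490, 3249), Rational(1, 2)) = Pow(-11241, Rational(1, 2)) = Mul(3, I, Pow(1249, Rational(1, 2)))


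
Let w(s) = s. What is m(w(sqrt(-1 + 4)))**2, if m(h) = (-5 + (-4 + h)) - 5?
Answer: (14 - sqrt(3))**2 ≈ 150.50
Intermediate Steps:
m(h) = -14 + h (m(h) = (-9 + h) - 5 = -14 + h)
m(w(sqrt(-1 + 4)))**2 = (-14 + sqrt(-1 + 4))**2 = (-14 + sqrt(3))**2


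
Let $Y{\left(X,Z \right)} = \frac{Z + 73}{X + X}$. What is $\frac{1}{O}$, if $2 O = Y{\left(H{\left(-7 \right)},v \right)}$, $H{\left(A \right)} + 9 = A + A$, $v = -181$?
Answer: $\frac{23}{27} \approx 0.85185$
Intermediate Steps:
$H{\left(A \right)} = -9 + 2 A$ ($H{\left(A \right)} = -9 + \left(A + A\right) = -9 + 2 A$)
$Y{\left(X,Z \right)} = \frac{73 + Z}{2 X}$
$O = \frac{27}{23}$ ($O = \frac{\frac{1}{2} \frac{1}{-9 + 2 \left(-7\right)} \left(73 - 181\right)}{2} = \frac{\frac{1}{2} \frac{1}{-9 - 14} \left(-108\right)}{2} = \frac{\frac{1}{2} \frac{1}{-23} \left(-108\right)}{2} = \frac{\frac{1}{2} \left(- \frac{1}{23}\right) \left(-108\right)}{2} = \frac{1}{2} \cdot \frac{54}{23} = \frac{27}{23} \approx 1.1739$)
$\frac{1}{O} = \frac{1}{\frac{27}{23}} = \frac{23}{27}$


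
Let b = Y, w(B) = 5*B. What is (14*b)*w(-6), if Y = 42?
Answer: -17640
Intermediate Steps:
b = 42
(14*b)*w(-6) = (14*42)*(5*(-6)) = 588*(-30) = -17640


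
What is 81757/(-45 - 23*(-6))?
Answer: 81757/93 ≈ 879.11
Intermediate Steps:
81757/(-45 - 23*(-6)) = 81757/(-45 + 138) = 81757/93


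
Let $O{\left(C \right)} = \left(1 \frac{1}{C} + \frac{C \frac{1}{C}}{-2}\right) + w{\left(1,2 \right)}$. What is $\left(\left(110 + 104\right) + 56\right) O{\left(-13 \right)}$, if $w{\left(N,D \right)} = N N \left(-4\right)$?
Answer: $- \frac{16065}{13} \approx -1235.8$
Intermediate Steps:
$w{\left(N,D \right)} = - 4 N^{2}$ ($w{\left(N,D \right)} = N^{2} \left(-4\right) = - 4 N^{2}$)
$O{\left(C \right)} = - \frac{9}{2} + \frac{1}{C}$ ($O{\left(C \right)} = \left(1 \frac{1}{C} + \frac{C \frac{1}{C}}{-2}\right) - 4 \cdot 1^{2} = \left(\frac{1}{C} + 1 \left(- \frac{1}{2}\right)\right) - 4 = \left(\frac{1}{C} - \frac{1}{2}\right) - 4 = \left(- \frac{1}{2} + \frac{1}{C}\right) - 4 = - \frac{9}{2} + \frac{1}{C}$)
$\left(\left(110 + 104\right) + 56\right) O{\left(-13 \right)} = \left(\left(110 + 104\right) + 56\right) \left(- \frac{9}{2} + \frac{1}{-13}\right) = \left(214 + 56\right) \left(- \frac{9}{2} - \frac{1}{13}\right) = 270 \left(- \frac{119}{26}\right) = - \frac{16065}{13}$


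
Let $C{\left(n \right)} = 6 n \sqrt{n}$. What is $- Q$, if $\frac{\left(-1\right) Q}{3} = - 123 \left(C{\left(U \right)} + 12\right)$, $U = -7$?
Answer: $-4428 + 15498 i \sqrt{7} \approx -4428.0 + 41004.0 i$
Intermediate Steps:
$C{\left(n \right)} = 6 n^{\frac{3}{2}}$
$Q = 4428 - 15498 i \sqrt{7}$ ($Q = - 3 \left(- 123 \left(6 \left(-7\right)^{\frac{3}{2}} + 12\right)\right) = - 3 \left(- 123 \left(6 \left(- 7 i \sqrt{7}\right) + 12\right)\right) = - 3 \left(- 123 \left(- 42 i \sqrt{7} + 12\right)\right) = - 3 \left(- 123 \left(12 - 42 i \sqrt{7}\right)\right) = - 3 \left(-1476 + 5166 i \sqrt{7}\right) = 4428 - 15498 i \sqrt{7} \approx 4428.0 - 41004.0 i$)
$- Q = - (4428 - 15498 i \sqrt{7}) = -4428 + 15498 i \sqrt{7}$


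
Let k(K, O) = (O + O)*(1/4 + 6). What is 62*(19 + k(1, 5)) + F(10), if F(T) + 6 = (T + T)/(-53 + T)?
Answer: 217001/43 ≈ 5046.5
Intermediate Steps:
k(K, O) = 25*O/2 (k(K, O) = (2*O)*(1*(¼) + 6) = (2*O)*(¼ + 6) = (2*O)*(25/4) = 25*O/2)
F(T) = -6 + 2*T/(-53 + T) (F(T) = -6 + (T + T)/(-53 + T) = -6 + (2*T)/(-53 + T) = -6 + 2*T/(-53 + T))
62*(19 + k(1, 5)) + F(10) = 62*(19 + (25/2)*5) + 2*(159 - 2*10)/(-53 + 10) = 62*(19 + 125/2) + 2*(159 - 20)/(-43) = 62*(163/2) + 2*(-1/43)*139 = 5053 - 278/43 = 217001/43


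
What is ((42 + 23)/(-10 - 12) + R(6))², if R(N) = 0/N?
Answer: 4225/484 ≈ 8.7293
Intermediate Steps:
R(N) = 0
((42 + 23)/(-10 - 12) + R(6))² = ((42 + 23)/(-10 - 12) + 0)² = (65/(-22) + 0)² = (65*(-1/22) + 0)² = (-65/22 + 0)² = (-65/22)² = 4225/484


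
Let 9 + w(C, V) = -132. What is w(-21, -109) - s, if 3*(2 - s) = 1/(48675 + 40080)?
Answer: -38075894/266265 ≈ -143.00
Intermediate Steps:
w(C, V) = -141 (w(C, V) = -9 - 132 = -141)
s = 532529/266265 (s = 2 - 1/(3*(48675 + 40080)) = 2 - ⅓/88755 = 2 - ⅓*1/88755 = 2 - 1/266265 = 532529/266265 ≈ 2.0000)
w(-21, -109) - s = -141 - 1*532529/266265 = -141 - 532529/266265 = -38075894/266265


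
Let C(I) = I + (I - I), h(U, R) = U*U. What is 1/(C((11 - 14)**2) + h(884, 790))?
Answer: 1/781465 ≈ 1.2796e-6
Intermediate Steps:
h(U, R) = U**2
C(I) = I (C(I) = I + 0 = I)
1/(C((11 - 14)**2) + h(884, 790)) = 1/((11 - 14)**2 + 884**2) = 1/((-3)**2 + 781456) = 1/(9 + 781456) = 1/781465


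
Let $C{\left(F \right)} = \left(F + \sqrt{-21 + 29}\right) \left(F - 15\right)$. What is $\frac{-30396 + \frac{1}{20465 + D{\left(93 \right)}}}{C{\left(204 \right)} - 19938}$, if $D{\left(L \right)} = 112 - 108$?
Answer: $- \frac{1930611268469}{1181553088194} + \frac{4355230061 \sqrt{2}}{131283676466} \approx -1.587$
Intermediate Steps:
$C{\left(F \right)} = \left(-15 + F\right) \left(F + 2 \sqrt{2}\right)$ ($C{\left(F \right)} = \left(F + \sqrt{8}\right) \left(-15 + F\right) = \left(F + 2 \sqrt{2}\right) \left(-15 + F\right) = \left(-15 + F\right) \left(F + 2 \sqrt{2}\right)$)
$D{\left(L \right)} = 4$ ($D{\left(L \right)} = 112 - 108 = 4$)
$\frac{-30396 + \frac{1}{20465 + D{\left(93 \right)}}}{C{\left(204 \right)} - 19938} = \frac{-30396 + \frac{1}{20465 + 4}}{\left(204^{2} - 30 \sqrt{2} - 3060 + 2 \cdot 204 \sqrt{2}\right) - 19938} = \frac{-30396 + \frac{1}{20469}}{\left(41616 - 30 \sqrt{2} - 3060 + 408 \sqrt{2}\right) - 19938} = \frac{-30396 + \frac{1}{20469}}{\left(38556 + 378 \sqrt{2}\right) - 19938} = - \frac{622175723}{20469 \left(18618 + 378 \sqrt{2}\right)}$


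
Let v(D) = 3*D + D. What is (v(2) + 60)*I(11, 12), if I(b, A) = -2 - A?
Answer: -952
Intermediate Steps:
v(D) = 4*D
(v(2) + 60)*I(11, 12) = (4*2 + 60)*(-2 - 1*12) = (8 + 60)*(-2 - 12) = 68*(-14) = -952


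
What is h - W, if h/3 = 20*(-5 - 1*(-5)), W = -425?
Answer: 425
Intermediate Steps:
h = 0 (h = 3*(20*(-5 - 1*(-5))) = 3*(20*(-5 + 5)) = 3*(20*0) = 3*0 = 0)
h - W = 0 - 1*(-425) = 0 + 425 = 425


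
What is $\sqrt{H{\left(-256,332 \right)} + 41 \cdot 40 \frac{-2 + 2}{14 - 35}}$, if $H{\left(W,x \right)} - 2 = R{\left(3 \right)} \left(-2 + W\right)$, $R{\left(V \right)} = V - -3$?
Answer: $i \sqrt{1546} \approx 39.319 i$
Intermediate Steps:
$R{\left(V \right)} = 3 + V$ ($R{\left(V \right)} = V + 3 = 3 + V$)
$H{\left(W,x \right)} = -10 + 6 W$ ($H{\left(W,x \right)} = 2 + \left(3 + 3\right) \left(-2 + W\right) = 2 + 6 \left(-2 + W\right) = 2 + \left(-12 + 6 W\right) = -10 + 6 W$)
$\sqrt{H{\left(-256,332 \right)} + 41 \cdot 40 \frac{-2 + 2}{14 - 35}} = \sqrt{\left(-10 + 6 \left(-256\right)\right) + 41 \cdot 40 \frac{-2 + 2}{14 - 35}} = \sqrt{\left(-10 - 1536\right) + 1640 \frac{0}{-21}} = \sqrt{-1546 + 1640 \cdot 0 \left(- \frac{1}{21}\right)} = \sqrt{-1546 + 1640 \cdot 0} = \sqrt{-1546 + 0} = \sqrt{-1546} = i \sqrt{1546}$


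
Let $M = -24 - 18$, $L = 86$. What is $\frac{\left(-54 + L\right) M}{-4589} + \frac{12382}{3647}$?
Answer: $\frac{61722566}{16736083} \approx 3.688$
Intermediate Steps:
$M = -42$
$\frac{\left(-54 + L\right) M}{-4589} + \frac{12382}{3647} = \frac{\left(-54 + 86\right) \left(-42\right)}{-4589} + \frac{12382}{3647} = 32 \left(-42\right) \left(- \frac{1}{4589}\right) + 12382 \cdot \frac{1}{3647} = \left(-1344\right) \left(- \frac{1}{4589}\right) + \frac{12382}{3647} = \frac{1344}{4589} + \frac{12382}{3647} = \frac{61722566}{16736083}$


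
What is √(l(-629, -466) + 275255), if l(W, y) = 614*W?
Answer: I*√110951 ≈ 333.09*I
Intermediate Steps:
√(l(-629, -466) + 275255) = √(614*(-629) + 275255) = √(-386206 + 275255) = √(-110951) = I*√110951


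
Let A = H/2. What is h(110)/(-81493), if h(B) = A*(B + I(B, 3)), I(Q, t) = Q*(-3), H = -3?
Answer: -330/81493 ≈ -0.0040494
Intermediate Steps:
I(Q, t) = -3*Q
A = -3/2 ≈ -1.5000
h(B) = 3*B (h(B) = -3*(B - 3*B)/2 = -(-3)*B = 3*B)
h(110)/(-81493) = (3*110)/(-81493) = 330*(-1/81493) = -330/81493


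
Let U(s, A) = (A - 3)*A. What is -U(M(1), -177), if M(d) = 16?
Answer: -31860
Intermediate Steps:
U(s, A) = A*(-3 + A) (U(s, A) = (-3 + A)*A = A*(-3 + A))
-U(M(1), -177) = -(-177)*(-3 - 177) = -(-177)*(-180) = -1*31860 = -31860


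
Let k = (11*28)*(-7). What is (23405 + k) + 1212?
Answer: 22461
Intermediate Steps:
k = -2156 (k = 308*(-7) = -2156)
(23405 + k) + 1212 = (23405 - 2156) + 1212 = 21249 + 1212 = 22461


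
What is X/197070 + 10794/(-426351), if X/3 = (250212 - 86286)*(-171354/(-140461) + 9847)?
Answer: 700566052802543347/28506455306555 ≈ 24576.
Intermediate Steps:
X = 680271993369738/140461 (X = 3*((250212 - 86286)*(-171354/(-140461) + 9847)) = 3*(163926*(-171354*(-1/140461) + 9847)) = 3*(163926*(171354/140461 + 9847)) = 3*(163926*(1383290821/140461)) = 3*(226757331123246/140461) = 680271993369738/140461 ≈ 4.8431e+9)
X/197070 + 10794/(-426351) = (680271993369738/140461)/197070 + 10794/(-426351) = (680271993369738/140461)*(1/197070) + 10794*(-1/426351) = 113378665561623/4613441545 - 3598/142117 = 700566052802543347/28506455306555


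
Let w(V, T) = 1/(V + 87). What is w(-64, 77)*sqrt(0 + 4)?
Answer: 2/23 ≈ 0.086957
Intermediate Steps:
w(V, T) = 1/(87 + V)
w(-64, 77)*sqrt(0 + 4) = sqrt(0 + 4)/(87 - 64) = sqrt(4)/23 = (1/23)*2 = 2/23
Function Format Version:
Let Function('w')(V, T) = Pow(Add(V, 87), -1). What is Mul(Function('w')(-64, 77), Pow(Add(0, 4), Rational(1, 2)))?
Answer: Rational(2, 23) ≈ 0.086957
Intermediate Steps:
Function('w')(V, T) = Pow(Add(87, V), -1)
Mul(Function('w')(-64, 77), Pow(Add(0, 4), Rational(1, 2))) = Mul(Pow(Add(87, -64), -1), Pow(Add(0, 4), Rational(1, 2))) = Mul(Pow(23, -1), Pow(4, Rational(1, 2))) = Mul(Rational(1, 23), 2) = Rational(2, 23)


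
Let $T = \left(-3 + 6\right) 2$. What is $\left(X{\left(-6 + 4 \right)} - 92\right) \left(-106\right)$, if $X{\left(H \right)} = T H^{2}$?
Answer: $7208$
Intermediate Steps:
$T = 6$ ($T = 3 \cdot 2 = 6$)
$X{\left(H \right)} = 6 H^{2}$
$\left(X{\left(-6 + 4 \right)} - 92\right) \left(-106\right) = \left(6 \left(-6 + 4\right)^{2} - 92\right) \left(-106\right) = \left(6 \left(-2\right)^{2} - 92\right) \left(-106\right) = \left(6 \cdot 4 - 92\right) \left(-106\right) = \left(24 - 92\right) \left(-106\right) = \left(-68\right) \left(-106\right) = 7208$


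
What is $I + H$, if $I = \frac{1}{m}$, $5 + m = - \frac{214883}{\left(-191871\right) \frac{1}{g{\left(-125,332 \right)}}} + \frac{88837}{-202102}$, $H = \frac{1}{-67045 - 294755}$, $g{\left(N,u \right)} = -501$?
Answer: $- \frac{4683890883120301}{2649401476911541800} \approx -0.0017679$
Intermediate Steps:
$H = - \frac{1}{361800}$ ($H = \frac{1}{-361800} = - \frac{1}{361800} \approx -2.764 \cdot 10^{-6}$)
$m = - \frac{7322834375101}{12925837614}$ ($m = -5 + \left(- \frac{214883}{\left(-191871\right) \frac{1}{-501}} + \frac{88837}{-202102}\right) = -5 + \left(- \frac{214883}{\left(-191871\right) \left(- \frac{1}{501}\right)} + 88837 \left(- \frac{1}{202102}\right)\right) = -5 - \left(\frac{88837}{202102} + \frac{214883}{\frac{63957}{167}}\right) = -5 - \frac{7258205187031}{12925837614} = - \frac{7322834375101}{12925837614} \approx -566.53$)
$I = - \frac{12925837614}{7322834375101}$ ($I = \frac{1}{- \frac{7322834375101}{12925837614}} = - \frac{12925837614}{7322834375101} \approx -0.0017651$)
$I + H = - \frac{12925837614}{7322834375101} - \frac{1}{361800} = - \frac{4683890883120301}{2649401476911541800}$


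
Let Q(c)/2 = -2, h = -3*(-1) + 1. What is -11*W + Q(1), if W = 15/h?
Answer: -181/4 ≈ -45.250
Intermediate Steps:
h = 4 (h = 3 + 1 = 4)
Q(c) = -4 (Q(c) = 2*(-2) = -4)
W = 15/4 ≈ 3.7500
-11*W + Q(1) = -11*15/4 - 4 = -165/4 - 4 = -181/4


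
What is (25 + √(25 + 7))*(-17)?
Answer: -425 - 68*√2 ≈ -521.17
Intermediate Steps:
(25 + √(25 + 7))*(-17) = (25 + √32)*(-17) = (25 + 4*√2)*(-17) = -425 - 68*√2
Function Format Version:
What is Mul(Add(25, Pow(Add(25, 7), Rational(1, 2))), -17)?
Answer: Add(-425, Mul(-68, Pow(2, Rational(1, 2)))) ≈ -521.17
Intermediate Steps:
Mul(Add(25, Pow(Add(25, 7), Rational(1, 2))), -17) = Mul(Add(25, Pow(32, Rational(1, 2))), -17) = Mul(Add(25, Mul(4, Pow(2, Rational(1, 2)))), -17) = Add(-425, Mul(-68, Pow(2, Rational(1, 2))))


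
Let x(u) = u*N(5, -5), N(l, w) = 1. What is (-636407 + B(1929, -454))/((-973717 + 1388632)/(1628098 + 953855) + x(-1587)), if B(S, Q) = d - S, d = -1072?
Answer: 34394195913/85357177 ≈ 402.94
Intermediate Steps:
B(S, Q) = -1072 - S
x(u) = u (x(u) = u*1 = u)
(-636407 + B(1929, -454))/((-973717 + 1388632)/(1628098 + 953855) + x(-1587)) = (-636407 + (-1072 - 1*1929))/((-973717 + 1388632)/(1628098 + 953855) - 1587) = (-636407 + (-1072 - 1929))/(414915/2581953 - 1587) = (-636407 - 3001)/(414915*(1/2581953) - 1587) = -639408/(138305/860651 - 1587) = -639408/(-1365714832/860651) = -639408*(-860651/1365714832) = 34394195913/85357177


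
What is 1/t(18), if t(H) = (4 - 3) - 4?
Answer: -⅓ ≈ -0.33333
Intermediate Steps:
t(H) = -3 (t(H) = 1 - 4 = -3)
1/t(18) = 1/(-3) = -⅓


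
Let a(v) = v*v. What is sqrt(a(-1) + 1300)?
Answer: sqrt(1301) ≈ 36.069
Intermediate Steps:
a(v) = v**2
sqrt(a(-1) + 1300) = sqrt((-1)**2 + 1300) = sqrt(1 + 1300) = sqrt(1301)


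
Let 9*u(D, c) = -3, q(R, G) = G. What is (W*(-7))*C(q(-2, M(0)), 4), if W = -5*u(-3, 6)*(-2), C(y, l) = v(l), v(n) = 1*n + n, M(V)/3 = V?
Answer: 560/3 ≈ 186.67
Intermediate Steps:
M(V) = 3*V
u(D, c) = -1/3 (u(D, c) = (1/9)*(-3) = -1/3)
v(n) = 2*n (v(n) = n + n = 2*n)
C(y, l) = 2*l
W = -10/3 (W = -5*(-1/3)*(-2) = (5/3)*(-2) = -10/3 ≈ -3.3333)
(W*(-7))*C(q(-2, M(0)), 4) = (-10/3*(-7))*(2*4) = (70/3)*8 = 560/3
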